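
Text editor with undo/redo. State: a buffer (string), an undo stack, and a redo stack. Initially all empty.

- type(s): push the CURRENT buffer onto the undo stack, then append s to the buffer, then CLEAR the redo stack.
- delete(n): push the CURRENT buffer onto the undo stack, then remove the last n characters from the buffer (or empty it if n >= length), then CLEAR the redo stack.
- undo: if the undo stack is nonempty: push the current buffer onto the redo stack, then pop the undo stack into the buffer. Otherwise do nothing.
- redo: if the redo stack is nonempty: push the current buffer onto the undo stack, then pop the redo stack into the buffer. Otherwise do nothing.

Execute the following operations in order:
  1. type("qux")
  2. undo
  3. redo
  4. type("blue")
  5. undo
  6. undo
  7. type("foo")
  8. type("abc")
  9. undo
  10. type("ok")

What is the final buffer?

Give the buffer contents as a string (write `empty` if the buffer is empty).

Answer: foook

Derivation:
After op 1 (type): buf='qux' undo_depth=1 redo_depth=0
After op 2 (undo): buf='(empty)' undo_depth=0 redo_depth=1
After op 3 (redo): buf='qux' undo_depth=1 redo_depth=0
After op 4 (type): buf='quxblue' undo_depth=2 redo_depth=0
After op 5 (undo): buf='qux' undo_depth=1 redo_depth=1
After op 6 (undo): buf='(empty)' undo_depth=0 redo_depth=2
After op 7 (type): buf='foo' undo_depth=1 redo_depth=0
After op 8 (type): buf='fooabc' undo_depth=2 redo_depth=0
After op 9 (undo): buf='foo' undo_depth=1 redo_depth=1
After op 10 (type): buf='foook' undo_depth=2 redo_depth=0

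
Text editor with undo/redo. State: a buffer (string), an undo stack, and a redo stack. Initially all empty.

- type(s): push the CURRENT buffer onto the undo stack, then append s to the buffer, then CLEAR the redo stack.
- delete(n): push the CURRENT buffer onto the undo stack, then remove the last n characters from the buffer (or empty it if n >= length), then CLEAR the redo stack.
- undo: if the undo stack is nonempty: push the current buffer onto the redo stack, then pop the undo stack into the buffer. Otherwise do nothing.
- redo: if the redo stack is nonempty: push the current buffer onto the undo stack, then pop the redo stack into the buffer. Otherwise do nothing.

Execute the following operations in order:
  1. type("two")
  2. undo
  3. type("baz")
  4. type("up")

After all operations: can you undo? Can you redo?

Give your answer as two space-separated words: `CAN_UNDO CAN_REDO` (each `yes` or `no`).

After op 1 (type): buf='two' undo_depth=1 redo_depth=0
After op 2 (undo): buf='(empty)' undo_depth=0 redo_depth=1
After op 3 (type): buf='baz' undo_depth=1 redo_depth=0
After op 4 (type): buf='bazup' undo_depth=2 redo_depth=0

Answer: yes no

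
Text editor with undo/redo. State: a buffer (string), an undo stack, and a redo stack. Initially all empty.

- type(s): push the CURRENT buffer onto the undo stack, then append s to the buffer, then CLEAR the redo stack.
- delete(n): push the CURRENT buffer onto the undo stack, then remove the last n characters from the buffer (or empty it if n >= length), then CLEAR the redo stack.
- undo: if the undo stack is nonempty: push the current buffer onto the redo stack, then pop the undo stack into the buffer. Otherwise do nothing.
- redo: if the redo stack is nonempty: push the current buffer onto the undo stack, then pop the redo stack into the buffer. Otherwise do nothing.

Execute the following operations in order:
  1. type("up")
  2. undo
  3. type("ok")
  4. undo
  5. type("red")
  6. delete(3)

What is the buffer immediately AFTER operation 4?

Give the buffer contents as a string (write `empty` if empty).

Answer: empty

Derivation:
After op 1 (type): buf='up' undo_depth=1 redo_depth=0
After op 2 (undo): buf='(empty)' undo_depth=0 redo_depth=1
After op 3 (type): buf='ok' undo_depth=1 redo_depth=0
After op 4 (undo): buf='(empty)' undo_depth=0 redo_depth=1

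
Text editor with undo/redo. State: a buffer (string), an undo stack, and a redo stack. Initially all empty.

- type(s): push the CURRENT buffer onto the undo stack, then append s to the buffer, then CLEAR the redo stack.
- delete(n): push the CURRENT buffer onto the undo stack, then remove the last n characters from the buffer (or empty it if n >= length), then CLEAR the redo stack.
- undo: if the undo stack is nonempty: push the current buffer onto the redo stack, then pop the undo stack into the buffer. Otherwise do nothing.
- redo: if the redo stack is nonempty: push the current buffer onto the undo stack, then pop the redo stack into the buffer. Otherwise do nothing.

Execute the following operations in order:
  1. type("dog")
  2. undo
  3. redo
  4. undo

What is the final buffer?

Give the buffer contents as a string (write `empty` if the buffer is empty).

After op 1 (type): buf='dog' undo_depth=1 redo_depth=0
After op 2 (undo): buf='(empty)' undo_depth=0 redo_depth=1
After op 3 (redo): buf='dog' undo_depth=1 redo_depth=0
After op 4 (undo): buf='(empty)' undo_depth=0 redo_depth=1

Answer: empty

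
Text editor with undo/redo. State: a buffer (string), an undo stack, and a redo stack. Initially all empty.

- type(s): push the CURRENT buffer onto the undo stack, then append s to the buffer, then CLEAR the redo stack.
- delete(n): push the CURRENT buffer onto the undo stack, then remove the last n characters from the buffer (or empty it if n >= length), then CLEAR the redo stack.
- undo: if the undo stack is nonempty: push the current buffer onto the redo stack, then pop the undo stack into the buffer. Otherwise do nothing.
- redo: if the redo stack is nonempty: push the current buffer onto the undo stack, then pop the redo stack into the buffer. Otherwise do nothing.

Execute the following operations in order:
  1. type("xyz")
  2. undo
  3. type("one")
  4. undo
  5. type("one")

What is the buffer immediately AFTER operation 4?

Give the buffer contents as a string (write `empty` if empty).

Answer: empty

Derivation:
After op 1 (type): buf='xyz' undo_depth=1 redo_depth=0
After op 2 (undo): buf='(empty)' undo_depth=0 redo_depth=1
After op 3 (type): buf='one' undo_depth=1 redo_depth=0
After op 4 (undo): buf='(empty)' undo_depth=0 redo_depth=1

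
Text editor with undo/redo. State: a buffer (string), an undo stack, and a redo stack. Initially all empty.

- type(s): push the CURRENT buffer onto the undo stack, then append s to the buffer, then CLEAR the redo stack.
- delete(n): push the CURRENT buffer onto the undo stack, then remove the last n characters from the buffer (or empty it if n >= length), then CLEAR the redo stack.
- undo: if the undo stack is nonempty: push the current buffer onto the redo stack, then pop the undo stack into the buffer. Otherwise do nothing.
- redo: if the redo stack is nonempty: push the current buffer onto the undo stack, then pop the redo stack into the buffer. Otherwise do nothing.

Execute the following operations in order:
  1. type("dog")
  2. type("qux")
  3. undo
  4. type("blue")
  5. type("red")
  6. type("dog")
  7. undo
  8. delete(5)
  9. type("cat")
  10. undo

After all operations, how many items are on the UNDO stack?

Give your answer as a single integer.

Answer: 4

Derivation:
After op 1 (type): buf='dog' undo_depth=1 redo_depth=0
After op 2 (type): buf='dogqux' undo_depth=2 redo_depth=0
After op 3 (undo): buf='dog' undo_depth=1 redo_depth=1
After op 4 (type): buf='dogblue' undo_depth=2 redo_depth=0
After op 5 (type): buf='dogbluered' undo_depth=3 redo_depth=0
After op 6 (type): buf='dogbluereddog' undo_depth=4 redo_depth=0
After op 7 (undo): buf='dogbluered' undo_depth=3 redo_depth=1
After op 8 (delete): buf='dogbl' undo_depth=4 redo_depth=0
After op 9 (type): buf='dogblcat' undo_depth=5 redo_depth=0
After op 10 (undo): buf='dogbl' undo_depth=4 redo_depth=1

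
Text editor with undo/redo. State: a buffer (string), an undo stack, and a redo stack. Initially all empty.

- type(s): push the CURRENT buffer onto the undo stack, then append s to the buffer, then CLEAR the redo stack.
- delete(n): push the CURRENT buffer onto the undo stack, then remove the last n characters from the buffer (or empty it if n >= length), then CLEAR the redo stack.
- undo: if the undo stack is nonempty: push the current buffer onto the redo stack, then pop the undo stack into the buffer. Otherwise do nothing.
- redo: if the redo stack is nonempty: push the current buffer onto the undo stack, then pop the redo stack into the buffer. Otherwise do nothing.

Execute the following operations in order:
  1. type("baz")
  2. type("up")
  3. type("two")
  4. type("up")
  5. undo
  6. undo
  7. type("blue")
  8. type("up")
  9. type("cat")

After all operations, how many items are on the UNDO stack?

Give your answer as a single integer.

Answer: 5

Derivation:
After op 1 (type): buf='baz' undo_depth=1 redo_depth=0
After op 2 (type): buf='bazup' undo_depth=2 redo_depth=0
After op 3 (type): buf='bazuptwo' undo_depth=3 redo_depth=0
After op 4 (type): buf='bazuptwoup' undo_depth=4 redo_depth=0
After op 5 (undo): buf='bazuptwo' undo_depth=3 redo_depth=1
After op 6 (undo): buf='bazup' undo_depth=2 redo_depth=2
After op 7 (type): buf='bazupblue' undo_depth=3 redo_depth=0
After op 8 (type): buf='bazupblueup' undo_depth=4 redo_depth=0
After op 9 (type): buf='bazupblueupcat' undo_depth=5 redo_depth=0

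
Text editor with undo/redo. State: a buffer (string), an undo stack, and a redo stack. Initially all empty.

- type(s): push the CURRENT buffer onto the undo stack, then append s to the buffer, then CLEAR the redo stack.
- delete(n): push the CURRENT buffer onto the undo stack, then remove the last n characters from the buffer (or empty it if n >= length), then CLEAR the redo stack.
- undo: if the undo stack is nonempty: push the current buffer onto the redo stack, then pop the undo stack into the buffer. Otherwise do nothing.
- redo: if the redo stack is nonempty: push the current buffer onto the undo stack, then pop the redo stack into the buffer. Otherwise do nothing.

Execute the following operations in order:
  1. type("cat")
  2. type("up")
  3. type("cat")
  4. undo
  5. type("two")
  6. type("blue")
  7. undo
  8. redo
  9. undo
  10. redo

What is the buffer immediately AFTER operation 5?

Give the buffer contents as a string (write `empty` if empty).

Answer: catuptwo

Derivation:
After op 1 (type): buf='cat' undo_depth=1 redo_depth=0
After op 2 (type): buf='catup' undo_depth=2 redo_depth=0
After op 3 (type): buf='catupcat' undo_depth=3 redo_depth=0
After op 4 (undo): buf='catup' undo_depth=2 redo_depth=1
After op 5 (type): buf='catuptwo' undo_depth=3 redo_depth=0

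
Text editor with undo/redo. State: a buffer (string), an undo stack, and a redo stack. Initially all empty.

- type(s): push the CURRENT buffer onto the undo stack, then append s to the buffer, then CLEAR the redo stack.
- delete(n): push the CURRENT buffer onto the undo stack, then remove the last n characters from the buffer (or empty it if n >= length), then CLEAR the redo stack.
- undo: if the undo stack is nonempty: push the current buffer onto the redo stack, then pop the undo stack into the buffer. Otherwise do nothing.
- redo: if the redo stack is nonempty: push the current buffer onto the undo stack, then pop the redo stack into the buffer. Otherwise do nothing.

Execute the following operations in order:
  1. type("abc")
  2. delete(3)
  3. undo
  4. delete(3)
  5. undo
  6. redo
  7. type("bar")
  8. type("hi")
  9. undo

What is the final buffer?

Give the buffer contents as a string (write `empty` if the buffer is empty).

Answer: bar

Derivation:
After op 1 (type): buf='abc' undo_depth=1 redo_depth=0
After op 2 (delete): buf='(empty)' undo_depth=2 redo_depth=0
After op 3 (undo): buf='abc' undo_depth=1 redo_depth=1
After op 4 (delete): buf='(empty)' undo_depth=2 redo_depth=0
After op 5 (undo): buf='abc' undo_depth=1 redo_depth=1
After op 6 (redo): buf='(empty)' undo_depth=2 redo_depth=0
After op 7 (type): buf='bar' undo_depth=3 redo_depth=0
After op 8 (type): buf='barhi' undo_depth=4 redo_depth=0
After op 9 (undo): buf='bar' undo_depth=3 redo_depth=1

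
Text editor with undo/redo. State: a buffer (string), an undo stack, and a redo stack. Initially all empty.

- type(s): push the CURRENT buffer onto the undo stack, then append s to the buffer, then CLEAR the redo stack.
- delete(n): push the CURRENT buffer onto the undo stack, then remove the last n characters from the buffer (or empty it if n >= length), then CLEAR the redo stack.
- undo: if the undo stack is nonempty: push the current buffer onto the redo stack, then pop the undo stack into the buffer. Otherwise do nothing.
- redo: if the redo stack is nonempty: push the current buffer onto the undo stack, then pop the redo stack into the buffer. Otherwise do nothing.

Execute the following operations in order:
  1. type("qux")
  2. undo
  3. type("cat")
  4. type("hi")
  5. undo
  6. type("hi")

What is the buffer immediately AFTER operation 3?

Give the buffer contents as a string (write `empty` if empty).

Answer: cat

Derivation:
After op 1 (type): buf='qux' undo_depth=1 redo_depth=0
After op 2 (undo): buf='(empty)' undo_depth=0 redo_depth=1
After op 3 (type): buf='cat' undo_depth=1 redo_depth=0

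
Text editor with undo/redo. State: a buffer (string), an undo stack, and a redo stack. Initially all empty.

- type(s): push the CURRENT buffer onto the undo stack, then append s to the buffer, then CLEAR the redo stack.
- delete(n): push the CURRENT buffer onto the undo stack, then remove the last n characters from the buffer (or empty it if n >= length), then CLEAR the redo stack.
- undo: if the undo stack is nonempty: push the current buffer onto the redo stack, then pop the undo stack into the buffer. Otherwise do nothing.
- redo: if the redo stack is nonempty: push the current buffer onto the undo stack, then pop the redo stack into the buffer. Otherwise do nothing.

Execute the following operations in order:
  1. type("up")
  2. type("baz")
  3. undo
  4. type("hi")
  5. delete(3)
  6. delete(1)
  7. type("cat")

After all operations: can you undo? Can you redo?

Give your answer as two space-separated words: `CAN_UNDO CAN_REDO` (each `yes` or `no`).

Answer: yes no

Derivation:
After op 1 (type): buf='up' undo_depth=1 redo_depth=0
After op 2 (type): buf='upbaz' undo_depth=2 redo_depth=0
After op 3 (undo): buf='up' undo_depth=1 redo_depth=1
After op 4 (type): buf='uphi' undo_depth=2 redo_depth=0
After op 5 (delete): buf='u' undo_depth=3 redo_depth=0
After op 6 (delete): buf='(empty)' undo_depth=4 redo_depth=0
After op 7 (type): buf='cat' undo_depth=5 redo_depth=0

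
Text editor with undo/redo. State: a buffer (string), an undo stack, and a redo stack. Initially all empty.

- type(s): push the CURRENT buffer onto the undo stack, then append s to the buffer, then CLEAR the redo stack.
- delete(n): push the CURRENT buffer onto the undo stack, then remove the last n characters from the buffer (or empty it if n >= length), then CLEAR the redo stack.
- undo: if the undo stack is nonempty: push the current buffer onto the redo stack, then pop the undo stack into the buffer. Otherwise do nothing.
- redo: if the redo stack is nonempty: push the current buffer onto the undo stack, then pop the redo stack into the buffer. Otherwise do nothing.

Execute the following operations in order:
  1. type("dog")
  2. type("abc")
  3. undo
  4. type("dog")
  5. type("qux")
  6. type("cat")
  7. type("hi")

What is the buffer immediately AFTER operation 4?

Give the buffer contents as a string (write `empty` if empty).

After op 1 (type): buf='dog' undo_depth=1 redo_depth=0
After op 2 (type): buf='dogabc' undo_depth=2 redo_depth=0
After op 3 (undo): buf='dog' undo_depth=1 redo_depth=1
After op 4 (type): buf='dogdog' undo_depth=2 redo_depth=0

Answer: dogdog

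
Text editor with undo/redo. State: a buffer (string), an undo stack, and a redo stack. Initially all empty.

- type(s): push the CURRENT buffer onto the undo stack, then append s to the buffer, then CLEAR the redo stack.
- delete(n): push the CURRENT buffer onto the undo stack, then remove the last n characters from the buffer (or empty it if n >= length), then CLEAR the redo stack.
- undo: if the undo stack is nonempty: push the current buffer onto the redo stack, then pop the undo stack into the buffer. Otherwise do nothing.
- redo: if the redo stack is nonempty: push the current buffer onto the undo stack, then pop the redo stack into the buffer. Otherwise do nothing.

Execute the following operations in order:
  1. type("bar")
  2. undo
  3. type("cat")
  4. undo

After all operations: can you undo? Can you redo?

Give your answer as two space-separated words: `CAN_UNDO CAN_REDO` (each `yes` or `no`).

Answer: no yes

Derivation:
After op 1 (type): buf='bar' undo_depth=1 redo_depth=0
After op 2 (undo): buf='(empty)' undo_depth=0 redo_depth=1
After op 3 (type): buf='cat' undo_depth=1 redo_depth=0
After op 4 (undo): buf='(empty)' undo_depth=0 redo_depth=1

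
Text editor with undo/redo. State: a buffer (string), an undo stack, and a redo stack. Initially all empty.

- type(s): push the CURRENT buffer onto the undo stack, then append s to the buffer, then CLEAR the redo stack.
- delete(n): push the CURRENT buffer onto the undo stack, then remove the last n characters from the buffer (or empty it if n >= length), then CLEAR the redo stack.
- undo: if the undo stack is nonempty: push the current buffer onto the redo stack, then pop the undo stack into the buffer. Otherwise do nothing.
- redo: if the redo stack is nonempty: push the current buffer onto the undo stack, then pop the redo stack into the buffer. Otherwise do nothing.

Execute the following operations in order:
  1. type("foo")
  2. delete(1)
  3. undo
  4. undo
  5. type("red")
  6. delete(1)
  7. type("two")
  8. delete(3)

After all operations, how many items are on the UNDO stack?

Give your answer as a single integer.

Answer: 4

Derivation:
After op 1 (type): buf='foo' undo_depth=1 redo_depth=0
After op 2 (delete): buf='fo' undo_depth=2 redo_depth=0
After op 3 (undo): buf='foo' undo_depth=1 redo_depth=1
After op 4 (undo): buf='(empty)' undo_depth=0 redo_depth=2
After op 5 (type): buf='red' undo_depth=1 redo_depth=0
After op 6 (delete): buf='re' undo_depth=2 redo_depth=0
After op 7 (type): buf='retwo' undo_depth=3 redo_depth=0
After op 8 (delete): buf='re' undo_depth=4 redo_depth=0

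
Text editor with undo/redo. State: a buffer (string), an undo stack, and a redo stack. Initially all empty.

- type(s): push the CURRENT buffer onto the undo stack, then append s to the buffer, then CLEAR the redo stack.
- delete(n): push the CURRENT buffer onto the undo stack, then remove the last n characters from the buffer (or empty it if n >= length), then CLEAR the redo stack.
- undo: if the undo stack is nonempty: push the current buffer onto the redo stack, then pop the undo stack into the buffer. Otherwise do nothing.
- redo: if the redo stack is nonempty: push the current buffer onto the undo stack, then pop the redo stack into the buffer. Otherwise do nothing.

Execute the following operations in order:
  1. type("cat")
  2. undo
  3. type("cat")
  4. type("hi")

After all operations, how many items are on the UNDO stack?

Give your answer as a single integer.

Answer: 2

Derivation:
After op 1 (type): buf='cat' undo_depth=1 redo_depth=0
After op 2 (undo): buf='(empty)' undo_depth=0 redo_depth=1
After op 3 (type): buf='cat' undo_depth=1 redo_depth=0
After op 4 (type): buf='cathi' undo_depth=2 redo_depth=0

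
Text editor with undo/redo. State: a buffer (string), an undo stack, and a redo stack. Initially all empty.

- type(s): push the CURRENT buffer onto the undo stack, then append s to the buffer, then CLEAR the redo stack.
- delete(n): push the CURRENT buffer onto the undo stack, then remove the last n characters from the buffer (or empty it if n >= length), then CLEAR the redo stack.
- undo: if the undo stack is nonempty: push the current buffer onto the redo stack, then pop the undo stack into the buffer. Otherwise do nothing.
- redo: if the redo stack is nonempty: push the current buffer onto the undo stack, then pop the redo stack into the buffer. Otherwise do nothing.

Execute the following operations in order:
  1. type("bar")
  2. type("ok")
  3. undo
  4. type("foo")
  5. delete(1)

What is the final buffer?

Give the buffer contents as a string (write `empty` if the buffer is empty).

Answer: barfo

Derivation:
After op 1 (type): buf='bar' undo_depth=1 redo_depth=0
After op 2 (type): buf='barok' undo_depth=2 redo_depth=0
After op 3 (undo): buf='bar' undo_depth=1 redo_depth=1
After op 4 (type): buf='barfoo' undo_depth=2 redo_depth=0
After op 5 (delete): buf='barfo' undo_depth=3 redo_depth=0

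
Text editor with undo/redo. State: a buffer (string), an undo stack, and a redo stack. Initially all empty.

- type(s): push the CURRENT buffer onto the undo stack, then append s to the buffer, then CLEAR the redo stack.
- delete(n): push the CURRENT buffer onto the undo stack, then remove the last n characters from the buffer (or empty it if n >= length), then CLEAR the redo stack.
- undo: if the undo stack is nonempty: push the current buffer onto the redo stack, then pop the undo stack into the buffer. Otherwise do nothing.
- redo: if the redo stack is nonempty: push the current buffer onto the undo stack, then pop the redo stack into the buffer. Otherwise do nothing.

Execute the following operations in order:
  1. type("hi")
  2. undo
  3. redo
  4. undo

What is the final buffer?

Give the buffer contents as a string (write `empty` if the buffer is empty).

Answer: empty

Derivation:
After op 1 (type): buf='hi' undo_depth=1 redo_depth=0
After op 2 (undo): buf='(empty)' undo_depth=0 redo_depth=1
After op 3 (redo): buf='hi' undo_depth=1 redo_depth=0
After op 4 (undo): buf='(empty)' undo_depth=0 redo_depth=1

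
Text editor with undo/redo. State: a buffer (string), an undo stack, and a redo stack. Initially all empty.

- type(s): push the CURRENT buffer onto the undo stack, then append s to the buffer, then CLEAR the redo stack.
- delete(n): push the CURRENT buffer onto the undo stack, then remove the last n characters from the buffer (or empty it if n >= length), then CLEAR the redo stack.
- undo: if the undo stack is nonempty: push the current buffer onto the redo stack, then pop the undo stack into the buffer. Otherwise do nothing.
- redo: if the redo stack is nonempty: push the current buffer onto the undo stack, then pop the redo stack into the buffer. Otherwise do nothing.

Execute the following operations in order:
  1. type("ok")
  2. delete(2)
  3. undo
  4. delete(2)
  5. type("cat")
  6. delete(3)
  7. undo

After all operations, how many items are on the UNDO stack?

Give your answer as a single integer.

After op 1 (type): buf='ok' undo_depth=1 redo_depth=0
After op 2 (delete): buf='(empty)' undo_depth=2 redo_depth=0
After op 3 (undo): buf='ok' undo_depth=1 redo_depth=1
After op 4 (delete): buf='(empty)' undo_depth=2 redo_depth=0
After op 5 (type): buf='cat' undo_depth=3 redo_depth=0
After op 6 (delete): buf='(empty)' undo_depth=4 redo_depth=0
After op 7 (undo): buf='cat' undo_depth=3 redo_depth=1

Answer: 3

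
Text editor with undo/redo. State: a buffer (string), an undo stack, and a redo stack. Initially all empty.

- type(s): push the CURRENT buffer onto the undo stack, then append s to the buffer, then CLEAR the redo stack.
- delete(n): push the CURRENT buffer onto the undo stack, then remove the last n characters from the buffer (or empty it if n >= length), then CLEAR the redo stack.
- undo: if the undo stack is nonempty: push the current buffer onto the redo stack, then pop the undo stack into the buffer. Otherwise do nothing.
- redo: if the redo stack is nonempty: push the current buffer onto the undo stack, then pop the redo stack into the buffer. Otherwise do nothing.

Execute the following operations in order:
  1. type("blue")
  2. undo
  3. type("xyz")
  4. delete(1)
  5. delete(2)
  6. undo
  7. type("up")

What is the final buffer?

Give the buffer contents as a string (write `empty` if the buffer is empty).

Answer: xyup

Derivation:
After op 1 (type): buf='blue' undo_depth=1 redo_depth=0
After op 2 (undo): buf='(empty)' undo_depth=0 redo_depth=1
After op 3 (type): buf='xyz' undo_depth=1 redo_depth=0
After op 4 (delete): buf='xy' undo_depth=2 redo_depth=0
After op 5 (delete): buf='(empty)' undo_depth=3 redo_depth=0
After op 6 (undo): buf='xy' undo_depth=2 redo_depth=1
After op 7 (type): buf='xyup' undo_depth=3 redo_depth=0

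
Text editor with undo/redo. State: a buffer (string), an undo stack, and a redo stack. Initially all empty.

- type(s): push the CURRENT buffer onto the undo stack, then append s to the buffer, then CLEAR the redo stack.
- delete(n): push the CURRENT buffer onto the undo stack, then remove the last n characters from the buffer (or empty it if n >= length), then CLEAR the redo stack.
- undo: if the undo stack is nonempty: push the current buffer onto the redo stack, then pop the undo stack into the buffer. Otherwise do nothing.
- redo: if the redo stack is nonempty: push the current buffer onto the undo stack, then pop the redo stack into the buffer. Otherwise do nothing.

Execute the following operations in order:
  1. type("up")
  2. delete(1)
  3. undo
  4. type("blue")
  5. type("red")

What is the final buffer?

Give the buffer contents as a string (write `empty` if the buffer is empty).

Answer: upbluered

Derivation:
After op 1 (type): buf='up' undo_depth=1 redo_depth=0
After op 2 (delete): buf='u' undo_depth=2 redo_depth=0
After op 3 (undo): buf='up' undo_depth=1 redo_depth=1
After op 4 (type): buf='upblue' undo_depth=2 redo_depth=0
After op 5 (type): buf='upbluered' undo_depth=3 redo_depth=0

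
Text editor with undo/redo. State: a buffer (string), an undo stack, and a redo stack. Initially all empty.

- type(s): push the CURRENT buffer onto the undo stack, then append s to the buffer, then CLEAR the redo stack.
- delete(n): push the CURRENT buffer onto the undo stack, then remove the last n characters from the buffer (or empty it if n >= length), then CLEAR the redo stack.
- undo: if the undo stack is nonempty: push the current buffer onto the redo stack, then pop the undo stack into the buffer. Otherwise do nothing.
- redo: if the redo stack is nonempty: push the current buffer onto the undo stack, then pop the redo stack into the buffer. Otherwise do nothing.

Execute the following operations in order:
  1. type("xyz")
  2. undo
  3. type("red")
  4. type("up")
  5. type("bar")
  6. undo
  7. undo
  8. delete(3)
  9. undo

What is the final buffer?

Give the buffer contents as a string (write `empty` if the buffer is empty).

Answer: red

Derivation:
After op 1 (type): buf='xyz' undo_depth=1 redo_depth=0
After op 2 (undo): buf='(empty)' undo_depth=0 redo_depth=1
After op 3 (type): buf='red' undo_depth=1 redo_depth=0
After op 4 (type): buf='redup' undo_depth=2 redo_depth=0
After op 5 (type): buf='redupbar' undo_depth=3 redo_depth=0
After op 6 (undo): buf='redup' undo_depth=2 redo_depth=1
After op 7 (undo): buf='red' undo_depth=1 redo_depth=2
After op 8 (delete): buf='(empty)' undo_depth=2 redo_depth=0
After op 9 (undo): buf='red' undo_depth=1 redo_depth=1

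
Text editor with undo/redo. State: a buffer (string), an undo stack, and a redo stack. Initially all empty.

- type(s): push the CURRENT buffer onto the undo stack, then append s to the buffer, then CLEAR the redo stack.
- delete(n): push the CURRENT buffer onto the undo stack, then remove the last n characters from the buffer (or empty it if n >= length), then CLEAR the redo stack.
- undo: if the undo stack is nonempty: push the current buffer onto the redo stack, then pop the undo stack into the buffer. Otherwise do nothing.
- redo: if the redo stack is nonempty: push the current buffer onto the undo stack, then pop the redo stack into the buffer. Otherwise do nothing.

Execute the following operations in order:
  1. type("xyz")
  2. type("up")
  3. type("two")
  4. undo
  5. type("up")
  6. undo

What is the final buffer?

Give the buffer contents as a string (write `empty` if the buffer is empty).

After op 1 (type): buf='xyz' undo_depth=1 redo_depth=0
After op 2 (type): buf='xyzup' undo_depth=2 redo_depth=0
After op 3 (type): buf='xyzuptwo' undo_depth=3 redo_depth=0
After op 4 (undo): buf='xyzup' undo_depth=2 redo_depth=1
After op 5 (type): buf='xyzupup' undo_depth=3 redo_depth=0
After op 6 (undo): buf='xyzup' undo_depth=2 redo_depth=1

Answer: xyzup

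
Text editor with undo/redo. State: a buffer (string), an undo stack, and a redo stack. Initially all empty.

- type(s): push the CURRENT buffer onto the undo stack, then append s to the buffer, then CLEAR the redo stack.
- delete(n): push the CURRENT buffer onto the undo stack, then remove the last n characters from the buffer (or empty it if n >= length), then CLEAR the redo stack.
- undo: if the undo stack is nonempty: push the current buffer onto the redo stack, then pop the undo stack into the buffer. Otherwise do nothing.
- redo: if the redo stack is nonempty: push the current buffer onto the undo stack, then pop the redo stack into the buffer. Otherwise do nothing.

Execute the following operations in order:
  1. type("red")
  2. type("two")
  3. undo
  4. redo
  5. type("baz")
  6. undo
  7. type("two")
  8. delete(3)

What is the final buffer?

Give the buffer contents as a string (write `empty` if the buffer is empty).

After op 1 (type): buf='red' undo_depth=1 redo_depth=0
After op 2 (type): buf='redtwo' undo_depth=2 redo_depth=0
After op 3 (undo): buf='red' undo_depth=1 redo_depth=1
After op 4 (redo): buf='redtwo' undo_depth=2 redo_depth=0
After op 5 (type): buf='redtwobaz' undo_depth=3 redo_depth=0
After op 6 (undo): buf='redtwo' undo_depth=2 redo_depth=1
After op 7 (type): buf='redtwotwo' undo_depth=3 redo_depth=0
After op 8 (delete): buf='redtwo' undo_depth=4 redo_depth=0

Answer: redtwo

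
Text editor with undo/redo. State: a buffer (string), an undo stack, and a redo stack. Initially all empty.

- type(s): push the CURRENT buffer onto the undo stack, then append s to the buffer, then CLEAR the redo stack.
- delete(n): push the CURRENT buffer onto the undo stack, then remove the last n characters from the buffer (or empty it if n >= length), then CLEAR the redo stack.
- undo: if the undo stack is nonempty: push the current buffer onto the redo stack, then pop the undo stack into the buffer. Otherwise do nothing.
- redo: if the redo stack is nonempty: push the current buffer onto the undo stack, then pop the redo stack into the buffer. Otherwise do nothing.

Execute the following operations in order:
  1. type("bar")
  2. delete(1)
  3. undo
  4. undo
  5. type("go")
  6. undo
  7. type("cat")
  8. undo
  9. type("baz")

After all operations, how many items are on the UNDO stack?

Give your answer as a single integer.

Answer: 1

Derivation:
After op 1 (type): buf='bar' undo_depth=1 redo_depth=0
After op 2 (delete): buf='ba' undo_depth=2 redo_depth=0
After op 3 (undo): buf='bar' undo_depth=1 redo_depth=1
After op 4 (undo): buf='(empty)' undo_depth=0 redo_depth=2
After op 5 (type): buf='go' undo_depth=1 redo_depth=0
After op 6 (undo): buf='(empty)' undo_depth=0 redo_depth=1
After op 7 (type): buf='cat' undo_depth=1 redo_depth=0
After op 8 (undo): buf='(empty)' undo_depth=0 redo_depth=1
After op 9 (type): buf='baz' undo_depth=1 redo_depth=0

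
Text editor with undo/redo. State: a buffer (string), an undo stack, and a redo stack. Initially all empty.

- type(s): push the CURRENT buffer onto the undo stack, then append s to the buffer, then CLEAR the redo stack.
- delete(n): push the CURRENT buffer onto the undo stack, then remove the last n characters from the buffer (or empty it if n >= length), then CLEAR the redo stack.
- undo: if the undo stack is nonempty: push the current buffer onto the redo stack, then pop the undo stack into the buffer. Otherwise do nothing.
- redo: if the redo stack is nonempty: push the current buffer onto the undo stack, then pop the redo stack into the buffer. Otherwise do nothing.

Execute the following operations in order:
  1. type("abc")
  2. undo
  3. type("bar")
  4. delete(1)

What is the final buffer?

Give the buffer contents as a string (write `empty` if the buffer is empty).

Answer: ba

Derivation:
After op 1 (type): buf='abc' undo_depth=1 redo_depth=0
After op 2 (undo): buf='(empty)' undo_depth=0 redo_depth=1
After op 3 (type): buf='bar' undo_depth=1 redo_depth=0
After op 4 (delete): buf='ba' undo_depth=2 redo_depth=0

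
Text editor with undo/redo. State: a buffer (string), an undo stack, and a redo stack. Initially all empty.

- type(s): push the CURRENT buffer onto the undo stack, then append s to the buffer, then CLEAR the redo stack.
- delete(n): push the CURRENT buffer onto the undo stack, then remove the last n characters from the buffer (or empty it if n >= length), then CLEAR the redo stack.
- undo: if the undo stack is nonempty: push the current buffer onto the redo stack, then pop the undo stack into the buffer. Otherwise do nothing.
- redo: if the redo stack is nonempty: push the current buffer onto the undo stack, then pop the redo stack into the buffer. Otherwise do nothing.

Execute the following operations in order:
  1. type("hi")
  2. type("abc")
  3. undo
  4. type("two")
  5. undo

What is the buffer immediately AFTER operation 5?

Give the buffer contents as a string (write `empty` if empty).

After op 1 (type): buf='hi' undo_depth=1 redo_depth=0
After op 2 (type): buf='hiabc' undo_depth=2 redo_depth=0
After op 3 (undo): buf='hi' undo_depth=1 redo_depth=1
After op 4 (type): buf='hitwo' undo_depth=2 redo_depth=0
After op 5 (undo): buf='hi' undo_depth=1 redo_depth=1

Answer: hi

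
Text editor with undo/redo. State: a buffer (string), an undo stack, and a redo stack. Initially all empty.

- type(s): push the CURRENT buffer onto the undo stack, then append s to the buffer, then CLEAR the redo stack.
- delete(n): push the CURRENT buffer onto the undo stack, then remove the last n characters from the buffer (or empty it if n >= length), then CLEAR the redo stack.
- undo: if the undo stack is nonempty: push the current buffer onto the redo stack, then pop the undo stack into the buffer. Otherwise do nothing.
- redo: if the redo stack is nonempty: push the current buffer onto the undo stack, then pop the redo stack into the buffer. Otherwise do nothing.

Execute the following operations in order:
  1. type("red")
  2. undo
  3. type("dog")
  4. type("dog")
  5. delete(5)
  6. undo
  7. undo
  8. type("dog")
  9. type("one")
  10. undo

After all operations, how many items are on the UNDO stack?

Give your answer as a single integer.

Answer: 2

Derivation:
After op 1 (type): buf='red' undo_depth=1 redo_depth=0
After op 2 (undo): buf='(empty)' undo_depth=0 redo_depth=1
After op 3 (type): buf='dog' undo_depth=1 redo_depth=0
After op 4 (type): buf='dogdog' undo_depth=2 redo_depth=0
After op 5 (delete): buf='d' undo_depth=3 redo_depth=0
After op 6 (undo): buf='dogdog' undo_depth=2 redo_depth=1
After op 7 (undo): buf='dog' undo_depth=1 redo_depth=2
After op 8 (type): buf='dogdog' undo_depth=2 redo_depth=0
After op 9 (type): buf='dogdogone' undo_depth=3 redo_depth=0
After op 10 (undo): buf='dogdog' undo_depth=2 redo_depth=1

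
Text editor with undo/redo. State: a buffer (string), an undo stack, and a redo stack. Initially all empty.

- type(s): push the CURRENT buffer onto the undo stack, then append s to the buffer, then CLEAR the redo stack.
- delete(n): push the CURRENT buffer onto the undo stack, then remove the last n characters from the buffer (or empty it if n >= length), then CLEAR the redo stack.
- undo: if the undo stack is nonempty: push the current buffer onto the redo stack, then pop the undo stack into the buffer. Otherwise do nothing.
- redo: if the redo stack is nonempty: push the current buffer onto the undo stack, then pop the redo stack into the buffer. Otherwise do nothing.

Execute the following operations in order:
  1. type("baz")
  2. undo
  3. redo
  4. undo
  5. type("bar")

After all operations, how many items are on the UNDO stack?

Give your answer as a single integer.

After op 1 (type): buf='baz' undo_depth=1 redo_depth=0
After op 2 (undo): buf='(empty)' undo_depth=0 redo_depth=1
After op 3 (redo): buf='baz' undo_depth=1 redo_depth=0
After op 4 (undo): buf='(empty)' undo_depth=0 redo_depth=1
After op 5 (type): buf='bar' undo_depth=1 redo_depth=0

Answer: 1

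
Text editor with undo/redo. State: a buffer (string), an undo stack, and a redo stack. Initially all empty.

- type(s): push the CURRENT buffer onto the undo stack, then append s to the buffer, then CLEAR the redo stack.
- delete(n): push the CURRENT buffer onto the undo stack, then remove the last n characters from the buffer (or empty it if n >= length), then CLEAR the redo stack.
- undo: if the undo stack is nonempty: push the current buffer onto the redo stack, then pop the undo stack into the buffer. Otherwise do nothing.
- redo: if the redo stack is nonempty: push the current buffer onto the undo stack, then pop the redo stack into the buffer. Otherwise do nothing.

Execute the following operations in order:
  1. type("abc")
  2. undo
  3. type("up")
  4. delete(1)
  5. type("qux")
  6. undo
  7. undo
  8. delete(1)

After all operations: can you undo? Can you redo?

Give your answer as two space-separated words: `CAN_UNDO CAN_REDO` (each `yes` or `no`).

Answer: yes no

Derivation:
After op 1 (type): buf='abc' undo_depth=1 redo_depth=0
After op 2 (undo): buf='(empty)' undo_depth=0 redo_depth=1
After op 3 (type): buf='up' undo_depth=1 redo_depth=0
After op 4 (delete): buf='u' undo_depth=2 redo_depth=0
After op 5 (type): buf='uqux' undo_depth=3 redo_depth=0
After op 6 (undo): buf='u' undo_depth=2 redo_depth=1
After op 7 (undo): buf='up' undo_depth=1 redo_depth=2
After op 8 (delete): buf='u' undo_depth=2 redo_depth=0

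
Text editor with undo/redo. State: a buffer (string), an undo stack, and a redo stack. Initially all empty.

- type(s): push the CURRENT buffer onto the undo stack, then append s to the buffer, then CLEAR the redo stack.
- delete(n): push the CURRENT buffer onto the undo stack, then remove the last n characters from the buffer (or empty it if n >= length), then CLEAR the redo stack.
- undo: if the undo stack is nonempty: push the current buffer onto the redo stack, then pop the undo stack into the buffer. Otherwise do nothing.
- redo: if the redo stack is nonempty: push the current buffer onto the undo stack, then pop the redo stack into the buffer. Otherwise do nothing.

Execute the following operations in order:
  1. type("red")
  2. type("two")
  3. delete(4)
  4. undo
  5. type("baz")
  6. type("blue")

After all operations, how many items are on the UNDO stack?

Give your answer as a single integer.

After op 1 (type): buf='red' undo_depth=1 redo_depth=0
After op 2 (type): buf='redtwo' undo_depth=2 redo_depth=0
After op 3 (delete): buf='re' undo_depth=3 redo_depth=0
After op 4 (undo): buf='redtwo' undo_depth=2 redo_depth=1
After op 5 (type): buf='redtwobaz' undo_depth=3 redo_depth=0
After op 6 (type): buf='redtwobazblue' undo_depth=4 redo_depth=0

Answer: 4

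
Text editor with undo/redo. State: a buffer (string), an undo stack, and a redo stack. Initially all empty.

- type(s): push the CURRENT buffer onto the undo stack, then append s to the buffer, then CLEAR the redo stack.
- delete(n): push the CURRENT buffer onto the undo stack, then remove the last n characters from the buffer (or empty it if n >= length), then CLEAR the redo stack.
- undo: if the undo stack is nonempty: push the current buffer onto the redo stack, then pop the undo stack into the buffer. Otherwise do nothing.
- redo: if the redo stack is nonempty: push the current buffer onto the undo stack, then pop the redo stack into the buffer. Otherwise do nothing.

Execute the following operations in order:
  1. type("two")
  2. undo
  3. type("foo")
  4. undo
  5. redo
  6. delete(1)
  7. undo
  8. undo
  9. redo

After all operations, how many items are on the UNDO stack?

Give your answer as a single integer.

After op 1 (type): buf='two' undo_depth=1 redo_depth=0
After op 2 (undo): buf='(empty)' undo_depth=0 redo_depth=1
After op 3 (type): buf='foo' undo_depth=1 redo_depth=0
After op 4 (undo): buf='(empty)' undo_depth=0 redo_depth=1
After op 5 (redo): buf='foo' undo_depth=1 redo_depth=0
After op 6 (delete): buf='fo' undo_depth=2 redo_depth=0
After op 7 (undo): buf='foo' undo_depth=1 redo_depth=1
After op 8 (undo): buf='(empty)' undo_depth=0 redo_depth=2
After op 9 (redo): buf='foo' undo_depth=1 redo_depth=1

Answer: 1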